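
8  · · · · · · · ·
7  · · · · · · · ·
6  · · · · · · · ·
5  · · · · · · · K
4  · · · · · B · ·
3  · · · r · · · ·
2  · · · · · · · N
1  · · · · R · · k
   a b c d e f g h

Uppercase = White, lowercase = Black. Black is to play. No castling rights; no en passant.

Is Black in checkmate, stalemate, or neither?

Black to move; black king on h1.
In check: yes, from the white rook on e1.
King squares — g1: attacked by Re1; g2: available; h2: attacked by Bf4.
Legal moves for Black: Kg2.
Black is in check but has 1 legal move → neither.

neither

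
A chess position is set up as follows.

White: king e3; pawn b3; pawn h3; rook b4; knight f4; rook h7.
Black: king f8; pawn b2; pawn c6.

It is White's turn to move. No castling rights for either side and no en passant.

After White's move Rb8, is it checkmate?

yes

After Rb8: black king on f8; in check: yes, from the white rook on b8.
King squares — e7: attacked by Rh7; f7: attacked by Rh7; g7: attacked by Rh7; e8: attacked by Rb8; g8: attacked by Rb8.
Black has no legal moves → checkmate.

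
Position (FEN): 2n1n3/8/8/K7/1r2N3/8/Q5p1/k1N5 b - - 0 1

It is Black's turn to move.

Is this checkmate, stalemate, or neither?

Black to move; black king on a1.
In check: yes, from the white queen on a2.
King squares — b1: attacked by Qa2; a2: attacked by Nc1; b2: attacked by Qa2.
Legal moves for Black: none.
In check with no legal moves → checkmate.

checkmate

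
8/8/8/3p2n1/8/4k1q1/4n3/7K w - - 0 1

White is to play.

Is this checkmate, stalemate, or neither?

stalemate

White to move; white king on h1.
In check: no.
King squares — g1: attacked by Ne2; g2: attacked by Qg3; h2: attacked by Qg3.
Legal moves for White: none.
Not in check and no legal moves → stalemate.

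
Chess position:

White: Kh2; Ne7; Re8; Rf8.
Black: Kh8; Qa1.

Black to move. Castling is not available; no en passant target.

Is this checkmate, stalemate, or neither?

Black to move; black king on h8.
In check: yes, from the white rook on f8.
Legal moves for Black: Kh7, Kg7.
Black is in check but has 2 legal moves → neither.

neither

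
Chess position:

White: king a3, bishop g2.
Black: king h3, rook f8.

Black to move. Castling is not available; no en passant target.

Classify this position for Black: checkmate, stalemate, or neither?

neither

Black to move; black king on h3.
In check: yes, from the white bishop on g2.
King squares — g2: available; h2: available; g3: available; g4: available; h4: available.
Legal moves for Black: Kh4, Kg4, Kg3, Kh2, Kxg2.
Black is in check but has 5 legal moves → neither.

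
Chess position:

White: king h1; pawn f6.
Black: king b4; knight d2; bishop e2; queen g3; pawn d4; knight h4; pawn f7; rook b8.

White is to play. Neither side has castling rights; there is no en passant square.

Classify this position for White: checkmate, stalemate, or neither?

White to move; white king on h1.
In check: no.
King squares — g1: attacked by Qg3; g2: attacked by Qg3; h2: attacked by Qg3.
Legal moves for White: none.
Not in check and no legal moves → stalemate.

stalemate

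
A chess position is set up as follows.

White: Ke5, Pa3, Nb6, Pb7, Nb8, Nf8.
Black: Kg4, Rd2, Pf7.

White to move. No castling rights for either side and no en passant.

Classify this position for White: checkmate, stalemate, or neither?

neither

White to move; white king on e5.
In check: no.
Legal moves for White: Nh7, Nfd7, Ng6, Ne6, Nb8d7, Nc6, Na6, Nc8, Na8, N6d7, Nd5, Nc4, Na4, Kf6, Ke4, a4.
White has 16 legal moves and is not in check → neither.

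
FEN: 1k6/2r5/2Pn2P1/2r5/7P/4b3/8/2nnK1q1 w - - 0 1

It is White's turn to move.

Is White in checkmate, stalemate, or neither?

checkmate

White to move; white king on e1.
In check: yes, from the black queen on g1.
King squares — d1: attacked by Qg1; f1: attacked by Qg1; d2: attacked by Be3; e2: attacked by Nc1; f2: attacked by Nd1.
Legal moves for White: none.
In check with no legal moves → checkmate.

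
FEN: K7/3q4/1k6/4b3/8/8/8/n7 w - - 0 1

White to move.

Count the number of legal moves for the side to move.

0

White to move; king on a8.
In check: no.
Legal moves: none.
Count: 0.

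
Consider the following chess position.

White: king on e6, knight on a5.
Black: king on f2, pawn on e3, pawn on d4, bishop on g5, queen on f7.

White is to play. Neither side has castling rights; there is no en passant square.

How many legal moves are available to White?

3

White to move; king on e6.
In check: yes, from the black queen on f7.
Legal moves: Kxf7, Kd6, Ke5.
Count: 3.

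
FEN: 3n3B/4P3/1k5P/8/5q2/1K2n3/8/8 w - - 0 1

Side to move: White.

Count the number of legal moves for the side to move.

White to move; king on b3.
In check: no.
Legal moves: Bg7, Bf6, Be5, Bd4+, Bc3, Bb2, Ba1, Kc3, Ka3, Kb2, Ka2, exd8=Q+, exd8=R, exd8=B+, exd8=N, e8=Q, e8=R, e8=B, e8=N, h7.
Count: 20.

20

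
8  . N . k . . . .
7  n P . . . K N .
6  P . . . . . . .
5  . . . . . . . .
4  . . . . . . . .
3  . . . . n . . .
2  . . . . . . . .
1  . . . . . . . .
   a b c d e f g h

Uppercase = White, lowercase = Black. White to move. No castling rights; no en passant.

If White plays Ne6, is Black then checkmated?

yes

After Ne6: black king on d8; in check: yes, from the white knight on e6.
King squares — c7: attacked by Ne6; d7: attacked by Nb8; e7: attacked by Kf7; c8: attacked by Pb7; e8: attacked by Kf7.
Black has no legal moves → checkmate.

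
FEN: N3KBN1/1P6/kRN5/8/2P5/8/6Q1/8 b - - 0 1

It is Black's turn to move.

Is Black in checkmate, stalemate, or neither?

checkmate

Black to move; black king on a6.
In check: yes, from the white rook on b6.
King squares — a5: attacked by Nc6; b5: attacked by Pc4; b6: attacked by Na8; a7: attacked by Nc6; b7: attacked by Rb6.
Legal moves for Black: none.
In check with no legal moves → checkmate.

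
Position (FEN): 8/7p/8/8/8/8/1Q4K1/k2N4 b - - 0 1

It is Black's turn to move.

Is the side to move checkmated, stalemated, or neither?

checkmate

Black to move; black king on a1.
In check: yes, from the white queen on b2.
King squares — b1: attacked by Qb2; a2: attacked by Qb2; b2: attacked by Nd1.
Legal moves for Black: none.
In check with no legal moves → checkmate.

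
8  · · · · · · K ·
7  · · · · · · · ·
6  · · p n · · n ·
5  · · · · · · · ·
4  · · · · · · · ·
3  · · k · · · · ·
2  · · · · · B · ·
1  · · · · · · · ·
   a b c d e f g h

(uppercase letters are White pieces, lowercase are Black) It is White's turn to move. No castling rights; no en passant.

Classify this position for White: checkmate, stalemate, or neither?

White to move; white king on g8.
In check: no.
Legal moves for White: Kh7, Kg7, Ba7, Bb6, Bc5, Bh4, Bd4+, Bg3, Be3, Bg1, Be1+.
White has 11 legal moves and is not in check → neither.

neither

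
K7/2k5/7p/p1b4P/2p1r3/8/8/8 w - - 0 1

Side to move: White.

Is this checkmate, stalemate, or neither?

stalemate

White to move; white king on a8.
In check: no.
King squares — a7: attacked by Bc5; b7: attacked by Kc7; b8: attacked by Kc7.
Legal moves for White: none.
Not in check and no legal moves → stalemate.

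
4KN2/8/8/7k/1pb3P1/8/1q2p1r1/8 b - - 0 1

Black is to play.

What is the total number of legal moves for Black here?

Black to move; king on h5.
In check: yes, from the white pawn on g4.
Legal moves: Kh6, Kg5, Kh4, Kxg4, Rxg4.
Count: 5.

5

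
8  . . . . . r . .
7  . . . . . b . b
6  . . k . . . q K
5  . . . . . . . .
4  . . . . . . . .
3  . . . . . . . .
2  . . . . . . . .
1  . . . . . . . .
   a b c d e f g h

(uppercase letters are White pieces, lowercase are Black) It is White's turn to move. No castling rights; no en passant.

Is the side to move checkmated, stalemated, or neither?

White to move; white king on h6.
In check: yes, from the black queen on g6.
King squares — g5: attacked by Qg6; h5: attacked by Qg6; g6: attacked by Bf7; g7: attacked by Qg6; h7: attacked by Qg6.
Legal moves for White: none.
In check with no legal moves → checkmate.

checkmate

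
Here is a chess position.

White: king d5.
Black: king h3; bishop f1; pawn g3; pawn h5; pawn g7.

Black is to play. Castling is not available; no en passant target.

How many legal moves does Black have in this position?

Black to move; king on h3.
In check: no.
Legal moves: Kh4, Kg4, Kh2, Kg2, Ba6, Bb5, Bc4+, Bd3, Bg2+, Be2, g6, h4, g2, g5.
Count: 14.

14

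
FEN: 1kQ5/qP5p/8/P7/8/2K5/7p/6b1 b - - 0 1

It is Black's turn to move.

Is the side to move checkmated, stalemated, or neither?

Black to move; black king on b8.
In check: yes, from the white queen on c8.
King squares — a7: own queen; b7: attacked by Qc8; c7: attacked by Qc8; a8: attacked by Pb7; c8: attacked by Pb7.
Legal moves for Black: none.
In check with no legal moves → checkmate.

checkmate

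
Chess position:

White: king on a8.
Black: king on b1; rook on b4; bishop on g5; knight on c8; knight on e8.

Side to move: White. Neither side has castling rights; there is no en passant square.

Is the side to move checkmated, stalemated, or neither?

White to move; white king on a8.
In check: no.
King squares — a7: attacked by Nc8; b7: attacked by Rb4; b8: attacked by Rb4.
Legal moves for White: none.
Not in check and no legal moves → stalemate.

stalemate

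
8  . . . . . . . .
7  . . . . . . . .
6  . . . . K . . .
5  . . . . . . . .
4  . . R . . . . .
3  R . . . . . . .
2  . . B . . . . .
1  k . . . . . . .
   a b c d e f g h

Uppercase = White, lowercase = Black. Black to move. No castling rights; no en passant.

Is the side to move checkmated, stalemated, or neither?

neither

Black to move; black king on a1.
In check: yes, from the white rook on a3.
Legal moves for Black: Kb2.
Black is in check but has 1 legal move → neither.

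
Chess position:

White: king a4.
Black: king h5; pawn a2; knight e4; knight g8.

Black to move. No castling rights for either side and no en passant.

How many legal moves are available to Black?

Black to move; king on h5.
In check: no.
Legal moves: Ne7, Nh6, Ngf6, Kh6, Kg6, Kg5, Kh4, Kg4, Nef6, Nd6, Ng5, Nc5+, Ng3, Nc3+, Nf2, Nd2, a1=Q+, a1=R+, a1=B, a1=N.
Count: 20.

20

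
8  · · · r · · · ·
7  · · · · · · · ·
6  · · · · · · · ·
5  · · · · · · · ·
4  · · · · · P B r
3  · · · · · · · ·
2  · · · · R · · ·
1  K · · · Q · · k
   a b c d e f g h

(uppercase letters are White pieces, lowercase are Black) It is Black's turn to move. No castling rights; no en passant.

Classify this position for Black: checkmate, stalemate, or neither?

Black to move; black king on h1.
In check: yes, from the white queen on e1.
King squares — g1: attacked by Qe1; g2: attacked by Re2; h2: attacked by Re2.
Legal moves for Black: none.
In check with no legal moves → checkmate.

checkmate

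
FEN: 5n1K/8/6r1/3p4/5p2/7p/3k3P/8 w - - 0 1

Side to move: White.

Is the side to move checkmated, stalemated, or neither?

White to move; white king on h8.
In check: no.
King squares — g7: attacked by Rg6; h7: attacked by Nf8; g8: attacked by Rg6.
Legal moves for White: none.
Not in check and no legal moves → stalemate.

stalemate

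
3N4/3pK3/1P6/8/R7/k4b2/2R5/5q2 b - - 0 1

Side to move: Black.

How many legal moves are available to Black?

2

Black to move; king on a3.
In check: yes, from the white rook on a4.
Legal moves: Kxa4, Kb3.
Count: 2.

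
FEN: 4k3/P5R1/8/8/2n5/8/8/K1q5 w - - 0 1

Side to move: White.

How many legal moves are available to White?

White to move; king on a1.
In check: yes, from the black queen on c1.
Legal moves: Ka2.
Count: 1.

1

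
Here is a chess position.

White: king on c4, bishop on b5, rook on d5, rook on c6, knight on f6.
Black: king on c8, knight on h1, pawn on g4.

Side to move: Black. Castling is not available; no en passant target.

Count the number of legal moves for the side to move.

2

Black to move; king on c8.
In check: yes, from the white rook on c6.
Legal moves: Kb8, Kb7.
Count: 2.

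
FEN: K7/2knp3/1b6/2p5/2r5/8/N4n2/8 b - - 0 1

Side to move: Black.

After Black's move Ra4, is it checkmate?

After Ra4: white king on a8; in check: yes, from the black rook on a4.
King squares — a7: attacked by Ra4; b7: attacked by Kc7; b8: attacked by Kc7.
White has no legal moves → checkmate.

yes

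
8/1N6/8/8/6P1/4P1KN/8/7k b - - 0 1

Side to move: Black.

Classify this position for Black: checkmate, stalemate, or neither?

Black to move; black king on h1.
In check: no.
King squares — g1: attacked by Nh3; g2: attacked by Kg3; h2: attacked by Kg3.
Legal moves for Black: none.
Not in check and no legal moves → stalemate.

stalemate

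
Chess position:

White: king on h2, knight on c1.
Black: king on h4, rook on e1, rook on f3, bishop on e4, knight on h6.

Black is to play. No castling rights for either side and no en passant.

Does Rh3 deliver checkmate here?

yes

After Rh3: white king on h2; in check: yes, from the black rook on h3.
King squares — g1: attacked by Re1; h1: attacked by Re1; g2: attacked by Be4; g3: attacked by Rh3; h3: attacked by Kh4.
White has no legal moves → checkmate.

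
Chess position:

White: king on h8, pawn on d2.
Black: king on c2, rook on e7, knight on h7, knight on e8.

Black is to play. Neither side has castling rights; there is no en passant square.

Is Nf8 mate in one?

After Nf8: white king on h8; in check: no.
White is not in check, so this cannot be checkmate.

no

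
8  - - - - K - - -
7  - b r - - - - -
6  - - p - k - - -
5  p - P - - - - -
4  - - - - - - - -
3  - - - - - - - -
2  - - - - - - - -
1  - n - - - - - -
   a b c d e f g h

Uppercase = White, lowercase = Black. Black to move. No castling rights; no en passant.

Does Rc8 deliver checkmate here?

yes

After Rc8: white king on e8; in check: yes, from the black rook on c8.
King squares — d7: attacked by Ke6; e7: attacked by Ke6; f7: attacked by Ke6; d8: attacked by Rc8; f8: attacked by Rc8.
White has no legal moves → checkmate.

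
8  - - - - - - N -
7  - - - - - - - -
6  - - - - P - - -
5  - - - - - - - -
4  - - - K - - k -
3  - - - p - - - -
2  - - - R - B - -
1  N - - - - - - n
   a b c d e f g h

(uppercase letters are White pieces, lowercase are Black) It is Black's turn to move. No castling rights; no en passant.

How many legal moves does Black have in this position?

8

Black to move; king on g4.
In check: no.
Legal moves: Kh5, Kg5, Kf5, Kf4, Kh3, Kf3, Ng3, Nxf2.
Count: 8.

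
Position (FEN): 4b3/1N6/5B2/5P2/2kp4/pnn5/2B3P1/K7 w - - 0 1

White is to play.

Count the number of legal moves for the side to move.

1

White to move; king on a1.
In check: yes, from the black knight on b3.
Legal moves: Bxb3+.
Count: 1.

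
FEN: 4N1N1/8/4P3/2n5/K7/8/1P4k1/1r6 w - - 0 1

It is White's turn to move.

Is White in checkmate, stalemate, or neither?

White to move; white king on a4.
In check: yes, from the black knight on c5.
Legal moves for White: Kb5, Ka5, Kb4, Ka3.
White is in check but has 4 legal moves → neither.

neither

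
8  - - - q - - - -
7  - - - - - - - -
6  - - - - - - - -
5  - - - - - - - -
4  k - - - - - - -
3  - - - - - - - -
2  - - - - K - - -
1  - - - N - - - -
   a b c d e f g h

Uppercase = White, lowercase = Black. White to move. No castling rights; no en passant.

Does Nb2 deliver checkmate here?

After Nb2: black king on a4; in check: yes, from the white knight on b2.
Black has 5 legal replies: Kb5, Ka5, Kb4, Kb3, Ka3.
In check but a legal move exists → not checkmate.

no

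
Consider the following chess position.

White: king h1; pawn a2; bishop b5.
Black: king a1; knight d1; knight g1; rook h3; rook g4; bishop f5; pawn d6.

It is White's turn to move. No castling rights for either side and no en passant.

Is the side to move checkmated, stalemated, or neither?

checkmate

White to move; white king on h1.
In check: yes, from the black rook on h3.
King squares — g1: attacked by Rg4; g2: attacked by Rg4; h2: attacked by Rh3.
Legal moves for White: none.
In check with no legal moves → checkmate.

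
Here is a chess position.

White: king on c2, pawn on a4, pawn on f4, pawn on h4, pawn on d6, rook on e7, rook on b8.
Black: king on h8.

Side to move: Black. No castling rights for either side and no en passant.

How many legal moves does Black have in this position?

0

Black to move; king on h8.
In check: yes, from the white rook on b8.
Legal moves: none.
Count: 0.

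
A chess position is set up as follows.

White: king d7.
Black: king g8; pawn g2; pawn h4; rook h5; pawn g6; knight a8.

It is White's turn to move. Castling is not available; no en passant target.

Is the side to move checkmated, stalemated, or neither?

neither

White to move; white king on d7.
In check: no.
Legal moves for White: Ke8, Kd8, Kc8, Ke7, Ke6, Kd6, Kc6.
White has 7 legal moves and is not in check → neither.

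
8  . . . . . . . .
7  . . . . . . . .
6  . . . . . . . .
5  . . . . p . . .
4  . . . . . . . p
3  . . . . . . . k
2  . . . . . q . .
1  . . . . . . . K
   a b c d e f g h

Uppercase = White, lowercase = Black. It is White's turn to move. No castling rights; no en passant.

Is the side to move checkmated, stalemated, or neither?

White to move; white king on h1.
In check: no.
King squares — g1: attacked by Qf2; g2: attacked by Qf2; h2: attacked by Qf2.
Legal moves for White: none.
Not in check and no legal moves → stalemate.

stalemate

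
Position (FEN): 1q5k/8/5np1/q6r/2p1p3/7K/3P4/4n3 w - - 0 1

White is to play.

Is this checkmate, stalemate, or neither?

White to move; white king on h3.
In check: yes, from the black rook on h5.
King squares — g2: attacked by Ne1; h2: attacked by Rh5; g3: attacked by Qb8; g4: attacked by Nf6; h4: attacked by Rh5.
Legal moves for White: none.
In check with no legal moves → checkmate.

checkmate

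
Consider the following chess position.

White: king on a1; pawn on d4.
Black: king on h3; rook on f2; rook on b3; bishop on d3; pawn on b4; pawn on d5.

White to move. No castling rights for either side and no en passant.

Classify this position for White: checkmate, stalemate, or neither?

White to move; white king on a1.
In check: no.
King squares — b1: attacked by Rb3; a2: attacked by Rf2; b2: attacked by Rf2.
Legal moves for White: none.
Not in check and no legal moves → stalemate.

stalemate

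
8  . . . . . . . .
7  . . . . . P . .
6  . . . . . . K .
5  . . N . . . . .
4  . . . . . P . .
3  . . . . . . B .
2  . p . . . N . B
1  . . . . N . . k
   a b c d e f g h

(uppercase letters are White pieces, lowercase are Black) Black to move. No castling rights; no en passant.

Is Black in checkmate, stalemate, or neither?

checkmate

Black to move; black king on h1.
In check: yes, from the white knight on f2.
King squares — g1: attacked by Bh2; g2: attacked by Ne1; h2: attacked by Bg3.
Legal moves for Black: none.
In check with no legal moves → checkmate.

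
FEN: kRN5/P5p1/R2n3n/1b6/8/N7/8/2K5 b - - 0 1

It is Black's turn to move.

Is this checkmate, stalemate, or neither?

Black to move; black king on a8.
In check: yes, from the white rook on b8.
King squares — a7: attacked by Ra6; b7: attacked by Rb8; b8: attacked by Pa7.
Legal moves for Black: none.
In check with no legal moves → checkmate.

checkmate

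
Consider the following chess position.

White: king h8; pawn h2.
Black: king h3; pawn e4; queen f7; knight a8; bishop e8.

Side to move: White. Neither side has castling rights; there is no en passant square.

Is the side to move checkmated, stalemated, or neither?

stalemate

White to move; white king on h8.
In check: no.
King squares — g7: attacked by Qf7; h7: attacked by Qf7; g8: attacked by Qf7.
Legal moves for White: none.
Not in check and no legal moves → stalemate.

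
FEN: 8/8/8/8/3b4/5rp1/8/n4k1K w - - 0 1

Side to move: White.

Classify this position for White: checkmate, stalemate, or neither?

stalemate

White to move; white king on h1.
In check: no.
King squares — g1: attacked by Kf1; g2: attacked by Kf1; h2: attacked by Pg3.
Legal moves for White: none.
Not in check and no legal moves → stalemate.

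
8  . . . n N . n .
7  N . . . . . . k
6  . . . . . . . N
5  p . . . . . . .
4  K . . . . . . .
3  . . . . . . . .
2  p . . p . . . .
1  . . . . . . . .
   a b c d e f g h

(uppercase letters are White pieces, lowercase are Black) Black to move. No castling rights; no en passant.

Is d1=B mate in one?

no

After d1=B: white king on a4; in check: yes, from the black bishop on d1.
White has 3 legal replies: Kb5, Kxa5, Ka3.
In check but a legal move exists → not checkmate.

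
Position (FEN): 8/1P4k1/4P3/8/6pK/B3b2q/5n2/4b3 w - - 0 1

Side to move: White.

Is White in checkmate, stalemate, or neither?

White to move; white king on h4.
In check: yes, from the black queen on h3.
King squares — g3: attacked by Qh3; h3: attacked by Nf2; g4: attacked by Nf2; g5: attacked by Be3; h5: attacked by Qh3.
Legal moves for White: none.
In check with no legal moves → checkmate.

checkmate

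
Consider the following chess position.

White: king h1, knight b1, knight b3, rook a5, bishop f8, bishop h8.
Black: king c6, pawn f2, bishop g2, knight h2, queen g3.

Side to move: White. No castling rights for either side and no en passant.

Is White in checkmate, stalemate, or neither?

White to move; white king on h1.
In check: yes, from the black bishop on g2.
King squares — g1: attacked by Pf2; g2: attacked by Qg3; h2: attacked by Qg3.
Legal moves for White: none.
In check with no legal moves → checkmate.

checkmate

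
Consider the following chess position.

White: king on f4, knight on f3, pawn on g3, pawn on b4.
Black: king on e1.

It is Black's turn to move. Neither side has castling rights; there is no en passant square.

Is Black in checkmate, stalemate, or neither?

neither

Black to move; black king on e1.
In check: yes, from the white knight on f3.
King squares — d1: available; f1: available; d2: attacked by Nf3; e2: available; f2: available.
Legal moves for Black: Kf2, Ke2, Kf1, Kd1.
Black is in check but has 4 legal moves → neither.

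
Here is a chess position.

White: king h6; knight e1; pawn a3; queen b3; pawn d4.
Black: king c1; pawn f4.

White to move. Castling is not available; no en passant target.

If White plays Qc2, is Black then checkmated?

yes

After Qc2: black king on c1; in check: yes, from the white queen on c2.
King squares — b1: attacked by Qc2; d1: attacked by Qc2; b2: attacked by Qc2; c2: attacked by Ne1; d2: attacked by Qc2.
Black has no legal moves → checkmate.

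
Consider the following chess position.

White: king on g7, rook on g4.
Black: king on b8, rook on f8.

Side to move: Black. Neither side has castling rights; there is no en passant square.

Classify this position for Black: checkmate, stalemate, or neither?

neither

Black to move; black king on b8.
In check: no.
Legal moves for Black: Rh8, Rg8+, Re8, Rd8, Rc8, Rf7+, Rf6, Rf5, Rf4, Rf3, Rf2, Rf1, Kc8, Ka8, Kc7, Kb7, Ka7.
Black has 17 legal moves and is not in check → neither.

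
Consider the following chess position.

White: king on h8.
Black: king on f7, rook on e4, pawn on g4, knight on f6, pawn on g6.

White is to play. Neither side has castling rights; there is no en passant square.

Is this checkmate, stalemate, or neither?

White to move; white king on h8.
In check: no.
King squares — g7: attacked by Kf7; h7: attacked by Nf6; g8: attacked by Nf6.
Legal moves for White: none.
Not in check and no legal moves → stalemate.

stalemate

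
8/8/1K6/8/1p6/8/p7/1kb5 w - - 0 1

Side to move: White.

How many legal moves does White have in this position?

8

White to move; king on b6.
In check: no.
Legal moves: Kc7, Kb7, Ka7, Kc6, Ka6, Kc5, Kb5, Ka5.
Count: 8.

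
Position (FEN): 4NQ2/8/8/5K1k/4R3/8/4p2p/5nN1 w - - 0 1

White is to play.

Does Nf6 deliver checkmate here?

yes

After Nf6: black king on h5; in check: yes, from the white knight on f6.
King squares — g4: attacked by Re4; h4: attacked by Re4; g5: attacked by Kf5; g6: attacked by Kf5; h6: attacked by Qf8.
Black has no legal moves → checkmate.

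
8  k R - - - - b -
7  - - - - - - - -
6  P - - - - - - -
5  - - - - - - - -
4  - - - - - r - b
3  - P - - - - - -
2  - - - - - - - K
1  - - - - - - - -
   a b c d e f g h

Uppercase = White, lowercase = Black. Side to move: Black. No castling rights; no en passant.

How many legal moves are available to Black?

2

Black to move; king on a8.
In check: yes, from the white rook on b8.
Legal moves: Kxb8, Ka7.
Count: 2.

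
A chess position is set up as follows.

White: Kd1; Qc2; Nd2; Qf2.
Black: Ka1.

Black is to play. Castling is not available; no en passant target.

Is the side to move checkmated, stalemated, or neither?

Black to move; black king on a1.
In check: no.
King squares — b1: attacked by Qc2; a2: attacked by Qc2; b2: attacked by Qc2.
Legal moves for Black: none.
Not in check and no legal moves → stalemate.

stalemate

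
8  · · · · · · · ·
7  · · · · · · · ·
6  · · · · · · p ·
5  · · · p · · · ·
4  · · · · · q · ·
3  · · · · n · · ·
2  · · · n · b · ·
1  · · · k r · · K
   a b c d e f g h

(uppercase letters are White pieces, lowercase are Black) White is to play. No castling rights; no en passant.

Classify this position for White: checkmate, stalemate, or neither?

White to move; white king on h1.
In check: yes, from the black rook on e1.
King squares — g1: attacked by Re1; g2: attacked by Ne3; h2: attacked by Qf4.
Legal moves for White: none.
In check with no legal moves → checkmate.

checkmate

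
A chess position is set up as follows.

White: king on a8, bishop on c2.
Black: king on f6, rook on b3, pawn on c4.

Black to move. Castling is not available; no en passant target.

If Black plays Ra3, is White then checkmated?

no

After Ra3: white king on a8; in check: yes, from the black rook on a3.
White has 3 legal replies: Kb8, Kb7, Ba4.
In check but a legal move exists → not checkmate.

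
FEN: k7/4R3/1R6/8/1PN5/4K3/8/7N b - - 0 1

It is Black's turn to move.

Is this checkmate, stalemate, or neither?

stalemate

Black to move; black king on a8.
In check: no.
King squares — a7: attacked by Re7; b7: attacked by Rb6; b8: attacked by Rb6.
Legal moves for Black: none.
Not in check and no legal moves → stalemate.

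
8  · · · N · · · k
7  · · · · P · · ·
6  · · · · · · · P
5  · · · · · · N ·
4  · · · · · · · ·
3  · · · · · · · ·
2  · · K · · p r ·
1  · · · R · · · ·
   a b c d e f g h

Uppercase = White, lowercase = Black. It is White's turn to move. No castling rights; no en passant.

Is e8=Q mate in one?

yes

After e8=Q: black king on h8; in check: yes, from the white queen on e8.
King squares — g7: attacked by Ph6; h7: attacked by Ng5; g8: attacked by Qe8.
Black has no legal moves → checkmate.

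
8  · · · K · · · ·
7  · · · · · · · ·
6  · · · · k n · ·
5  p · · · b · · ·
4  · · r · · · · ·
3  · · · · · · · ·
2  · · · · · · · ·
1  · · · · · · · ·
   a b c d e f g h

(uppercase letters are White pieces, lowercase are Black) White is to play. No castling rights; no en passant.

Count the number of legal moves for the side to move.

0

White to move; king on d8.
In check: no.
Legal moves: none.
Count: 0.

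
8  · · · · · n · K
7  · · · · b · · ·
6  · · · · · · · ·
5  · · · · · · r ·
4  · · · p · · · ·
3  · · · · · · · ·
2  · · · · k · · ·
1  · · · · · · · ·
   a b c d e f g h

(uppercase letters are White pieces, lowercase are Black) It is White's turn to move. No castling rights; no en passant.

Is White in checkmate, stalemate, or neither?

White to move; white king on h8.
In check: no.
King squares — g7: attacked by Rg5; h7: attacked by Nf8; g8: attacked by Rg5.
Legal moves for White: none.
Not in check and no legal moves → stalemate.

stalemate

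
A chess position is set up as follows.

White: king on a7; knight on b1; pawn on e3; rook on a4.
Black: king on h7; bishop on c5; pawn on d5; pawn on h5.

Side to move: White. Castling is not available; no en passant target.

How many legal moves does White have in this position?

White to move; king on a7.
In check: yes, from the black bishop on c5.
Legal moves: Kb8, Ka8, Kb7, Ka6.
Count: 4.

4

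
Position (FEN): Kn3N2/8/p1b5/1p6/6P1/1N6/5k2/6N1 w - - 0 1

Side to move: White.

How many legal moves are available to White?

White to move; king on a8.
In check: yes, from the black bishop on c6.
Legal moves: Kxb8, Ka7.
Count: 2.

2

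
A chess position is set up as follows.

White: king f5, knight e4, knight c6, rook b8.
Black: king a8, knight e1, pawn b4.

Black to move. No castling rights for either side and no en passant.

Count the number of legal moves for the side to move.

Black to move; king on a8.
In check: yes, from the white rook on b8.
Legal moves: none.
Count: 0.

0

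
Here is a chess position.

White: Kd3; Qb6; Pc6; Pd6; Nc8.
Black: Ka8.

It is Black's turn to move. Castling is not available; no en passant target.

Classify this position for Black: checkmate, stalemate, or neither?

stalemate

Black to move; black king on a8.
In check: no.
King squares — a7: attacked by Qb6; b7: attacked by Qb6; b8: attacked by Qb6.
Legal moves for Black: none.
Not in check and no legal moves → stalemate.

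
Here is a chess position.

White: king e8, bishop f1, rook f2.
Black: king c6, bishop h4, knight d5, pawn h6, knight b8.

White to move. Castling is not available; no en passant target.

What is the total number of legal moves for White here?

22

White to move; king on e8.
In check: no.
Legal moves: Kf8, Kf7, Rf8, Rf7, Rf6+, Rf5, Rf4, Rf3, Rh2, Rg2, Re2, Rd2, Rc2+, Rb2, Ra2, Ba6, Bb5+, Bc4, Bh3, Bd3, Bg2, Be2.
Count: 22.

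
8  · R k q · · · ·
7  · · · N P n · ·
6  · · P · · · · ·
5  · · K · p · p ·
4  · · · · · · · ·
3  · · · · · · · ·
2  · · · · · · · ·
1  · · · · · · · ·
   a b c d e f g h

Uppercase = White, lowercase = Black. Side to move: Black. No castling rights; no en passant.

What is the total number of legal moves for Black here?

Black to move; king on c8.
In check: yes, from the white rook on b8.
Legal moves: Kc7.
Count: 1.

1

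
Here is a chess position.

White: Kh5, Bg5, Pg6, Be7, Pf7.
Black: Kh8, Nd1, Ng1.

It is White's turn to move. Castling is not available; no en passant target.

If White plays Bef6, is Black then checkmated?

After Bef6: black king on h8; in check: yes, from the white bishop on f6.
King squares — g7: attacked by Bf6; h7: attacked by Pg6; g8: attacked by Pf7.
Black has no legal moves → checkmate.

yes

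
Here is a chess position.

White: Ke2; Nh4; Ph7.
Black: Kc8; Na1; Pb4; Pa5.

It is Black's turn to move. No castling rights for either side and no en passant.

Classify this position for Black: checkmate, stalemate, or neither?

Black to move; black king on c8.
In check: no.
Legal moves for Black: Kd8, Kb8, Kd7, Kc7, Kb7, Nb3, Nc2, a4, b3.
Black has 9 legal moves and is not in check → neither.

neither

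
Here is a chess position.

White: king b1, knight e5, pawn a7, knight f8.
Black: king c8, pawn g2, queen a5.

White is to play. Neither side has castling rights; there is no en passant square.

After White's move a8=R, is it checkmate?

no

After a8=R: black king on c8; in check: yes, from the white rook on a8.
Black has 3 legal replies: Kc7, Kb7, Qxa8.
In check but a legal move exists → not checkmate.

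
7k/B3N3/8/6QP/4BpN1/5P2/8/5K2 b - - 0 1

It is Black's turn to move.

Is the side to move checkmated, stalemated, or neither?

Black to move; black king on h8.
In check: no.
King squares — g7: attacked by Qg5; h7: attacked by Be4; g8: attacked by Qg5.
Legal moves for Black: none.
Not in check and no legal moves → stalemate.

stalemate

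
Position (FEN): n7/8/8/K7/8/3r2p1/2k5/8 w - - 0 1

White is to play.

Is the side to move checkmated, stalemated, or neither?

White to move; white king on a5.
In check: no.
Legal moves for White: Ka6, Kb5, Kb4, Ka4.
White has 4 legal moves and is not in check → neither.

neither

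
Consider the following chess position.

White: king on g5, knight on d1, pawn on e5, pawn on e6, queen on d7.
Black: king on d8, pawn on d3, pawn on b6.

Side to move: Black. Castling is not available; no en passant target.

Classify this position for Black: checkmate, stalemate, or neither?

Black to move; black king on d8.
In check: yes, from the white queen on d7.
King squares — c7: attacked by Qd7; d7: attacked by Pe6; e7: attacked by Qd7; c8: attacked by Qd7; e8: attacked by Qd7.
Legal moves for Black: none.
In check with no legal moves → checkmate.

checkmate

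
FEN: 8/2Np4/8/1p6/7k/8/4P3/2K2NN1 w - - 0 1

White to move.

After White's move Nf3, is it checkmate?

no

After Nf3: black king on h4; in check: yes, from the white knight on f3.
Black has 3 legal replies: Kh5, Kg4, Kh3.
In check but a legal move exists → not checkmate.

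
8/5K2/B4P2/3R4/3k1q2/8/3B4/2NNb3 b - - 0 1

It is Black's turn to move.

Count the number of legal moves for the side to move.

Black to move; king on d4.
In check: yes, from the white rook on d5.
Legal moves: Kxd5, Ke4.
Count: 2.

2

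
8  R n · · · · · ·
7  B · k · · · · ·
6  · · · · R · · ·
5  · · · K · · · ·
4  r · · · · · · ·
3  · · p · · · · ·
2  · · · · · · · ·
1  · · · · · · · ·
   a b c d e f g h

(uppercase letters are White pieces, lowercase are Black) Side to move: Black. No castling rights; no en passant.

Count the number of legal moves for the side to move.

21

Black to move; king on c7.
In check: no.
Legal moves: Nd7, Nc6, Na6, Kd8, Kc8, Kd7, Kb7, Rxa7, Ra6, Ra5+, Rh4, Rg4, Rf4, Re4, Rd4+, Rc4, Rb4, Ra3, Ra2, Ra1, c2.
Count: 21.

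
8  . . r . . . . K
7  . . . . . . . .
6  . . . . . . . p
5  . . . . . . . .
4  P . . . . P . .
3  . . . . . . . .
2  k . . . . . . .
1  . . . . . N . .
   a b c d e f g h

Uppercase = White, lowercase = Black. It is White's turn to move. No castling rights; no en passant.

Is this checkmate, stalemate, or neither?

neither

White to move; white king on h8.
In check: yes, from the black rook on c8.
Legal moves for White: Kh7, Kg7.
White is in check but has 2 legal moves → neither.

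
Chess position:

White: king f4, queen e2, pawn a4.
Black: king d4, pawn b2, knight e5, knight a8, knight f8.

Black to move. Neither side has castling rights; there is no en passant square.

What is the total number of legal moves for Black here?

Black to move; king on d4.
In check: no.
Legal moves: Nh7, Nfd7, Nfg6+, Ne6+, Nc7, Nb6, Nf7, Ned7, Neg6+, Nc6, Ng4, Nc4, Nf3, Nd3+, Kd5, Kc5, Kc3, b1=Q, b1=R, b1=B, b1=N.
Count: 21.

21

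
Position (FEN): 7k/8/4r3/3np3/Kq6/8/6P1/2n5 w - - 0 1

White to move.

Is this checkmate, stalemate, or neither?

White to move; white king on a4.
In check: yes, from the black queen on b4.
King squares — a3: attacked by Qb4; b3: attacked by Nc1; b4: attacked by Nd5; a5: attacked by Qb4; b5: attacked by Qb4.
Legal moves for White: none.
In check with no legal moves → checkmate.

checkmate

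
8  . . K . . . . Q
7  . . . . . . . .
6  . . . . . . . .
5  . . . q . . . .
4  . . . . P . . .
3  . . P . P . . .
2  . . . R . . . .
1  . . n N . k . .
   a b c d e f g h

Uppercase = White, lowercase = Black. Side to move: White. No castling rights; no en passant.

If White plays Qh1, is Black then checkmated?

After Qh1: black king on f1; in check: yes, from the white queen on h1.
King squares — e1: attacked by Qh1; g1: attacked by Qh1; e2: attacked by Rd2; f2: attacked by Nd1; g2: attacked by Qh1.
Black has no legal moves → checkmate.

yes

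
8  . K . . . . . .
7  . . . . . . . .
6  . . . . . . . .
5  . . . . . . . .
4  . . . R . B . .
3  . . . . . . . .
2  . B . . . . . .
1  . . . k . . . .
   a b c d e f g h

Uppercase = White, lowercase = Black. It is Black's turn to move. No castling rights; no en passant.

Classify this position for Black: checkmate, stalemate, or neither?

neither

Black to move; black king on d1.
In check: yes, from the white rook on d4.
Legal moves for Black: Ke2, Kc2, Ke1.
Black is in check but has 3 legal moves → neither.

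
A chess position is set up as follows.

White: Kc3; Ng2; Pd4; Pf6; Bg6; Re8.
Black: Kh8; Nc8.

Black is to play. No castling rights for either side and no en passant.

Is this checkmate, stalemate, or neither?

checkmate

Black to move; black king on h8.
In check: yes, from the white rook on e8.
King squares — g7: attacked by Pf6; h7: attacked by Bg6; g8: attacked by Re8.
Legal moves for Black: none.
In check with no legal moves → checkmate.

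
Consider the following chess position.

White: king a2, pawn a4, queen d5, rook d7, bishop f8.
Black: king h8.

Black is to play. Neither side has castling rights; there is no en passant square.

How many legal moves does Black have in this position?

Black to move; king on h8.
In check: no.
Legal moves: none.
Count: 0.

0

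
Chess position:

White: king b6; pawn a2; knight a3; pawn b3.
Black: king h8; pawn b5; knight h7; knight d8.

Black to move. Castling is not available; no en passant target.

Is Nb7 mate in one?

After Nb7: white king on b6; in check: no.
White is not in check, so this cannot be checkmate.

no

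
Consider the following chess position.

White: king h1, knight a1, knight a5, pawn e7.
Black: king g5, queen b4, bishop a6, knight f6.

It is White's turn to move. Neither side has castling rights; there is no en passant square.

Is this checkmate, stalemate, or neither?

White to move; white king on h1.
In check: no.
Legal moves for White: Nb7, Nc6, Nc4, N5b3, Kh2, Kg2, Kg1, N1b3, Nc2, e8=Q, e8=R, e8=B, e8=N.
White has 13 legal moves and is not in check → neither.

neither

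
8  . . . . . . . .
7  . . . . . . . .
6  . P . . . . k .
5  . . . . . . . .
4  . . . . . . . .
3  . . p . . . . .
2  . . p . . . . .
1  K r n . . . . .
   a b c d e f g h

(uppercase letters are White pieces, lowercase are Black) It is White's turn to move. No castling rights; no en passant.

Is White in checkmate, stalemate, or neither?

White to move; white king on a1.
In check: yes, from the black rook on b1.
King squares — b1: attacked by Pc2; a2: attacked by Nc1; b2: attacked by Rb1.
Legal moves for White: none.
In check with no legal moves → checkmate.

checkmate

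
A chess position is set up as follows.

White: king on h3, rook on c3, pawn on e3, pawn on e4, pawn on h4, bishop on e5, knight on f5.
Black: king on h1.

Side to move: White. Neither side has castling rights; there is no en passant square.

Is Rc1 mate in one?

yes

After Rc1: black king on h1; in check: yes, from the white rook on c1.
King squares — g1: attacked by Rc1; g2: attacked by Kh3; h2: attacked by Kh3.
Black has no legal moves → checkmate.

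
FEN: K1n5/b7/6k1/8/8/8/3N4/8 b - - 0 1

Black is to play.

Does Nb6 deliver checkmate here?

After Nb6: white king on a8; in check: yes, from the black knight on b6.
White has 2 legal replies: Kb7, Kxa7.
In check but a legal move exists → not checkmate.

no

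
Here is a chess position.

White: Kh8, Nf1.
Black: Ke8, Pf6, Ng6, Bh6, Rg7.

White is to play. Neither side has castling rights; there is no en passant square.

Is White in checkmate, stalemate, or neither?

checkmate

White to move; white king on h8.
In check: yes, from the black knight on g6.
King squares — g7: attacked by Bh6; h7: attacked by Rg7; g8: attacked by Rg7.
Legal moves for White: none.
In check with no legal moves → checkmate.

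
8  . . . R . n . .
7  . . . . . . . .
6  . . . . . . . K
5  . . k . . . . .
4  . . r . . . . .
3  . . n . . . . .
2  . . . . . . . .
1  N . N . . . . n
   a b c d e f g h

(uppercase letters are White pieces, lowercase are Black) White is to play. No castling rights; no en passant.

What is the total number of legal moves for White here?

21

White to move; king on h6.
In check: no.
Legal moves: Rxf8, Re8, Rc8+, Rb8, Ra8, Rd7, Rd6, Rd5+, Rd4, Rd3, Rd2, Rd1, Kg7, Kh5, Kg5, Nd3+, Ncb3+, Ne2, Na2, Nab3+, Nc2.
Count: 21.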